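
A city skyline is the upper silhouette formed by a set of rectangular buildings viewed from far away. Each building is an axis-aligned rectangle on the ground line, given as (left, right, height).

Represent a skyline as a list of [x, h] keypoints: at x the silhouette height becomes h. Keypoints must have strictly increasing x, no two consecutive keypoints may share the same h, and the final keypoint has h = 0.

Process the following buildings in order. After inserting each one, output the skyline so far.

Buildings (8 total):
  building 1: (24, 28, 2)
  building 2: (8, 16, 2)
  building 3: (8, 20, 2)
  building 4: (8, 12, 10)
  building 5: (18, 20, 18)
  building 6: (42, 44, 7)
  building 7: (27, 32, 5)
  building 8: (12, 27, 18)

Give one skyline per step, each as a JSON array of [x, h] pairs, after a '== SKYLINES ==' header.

== SKYLINES ==
[[24,2],[28,0]]
[[8,2],[16,0],[24,2],[28,0]]
[[8,2],[20,0],[24,2],[28,0]]
[[8,10],[12,2],[20,0],[24,2],[28,0]]
[[8,10],[12,2],[18,18],[20,0],[24,2],[28,0]]
[[8,10],[12,2],[18,18],[20,0],[24,2],[28,0],[42,7],[44,0]]
[[8,10],[12,2],[18,18],[20,0],[24,2],[27,5],[32,0],[42,7],[44,0]]
[[8,10],[12,18],[27,5],[32,0],[42,7],[44,0]]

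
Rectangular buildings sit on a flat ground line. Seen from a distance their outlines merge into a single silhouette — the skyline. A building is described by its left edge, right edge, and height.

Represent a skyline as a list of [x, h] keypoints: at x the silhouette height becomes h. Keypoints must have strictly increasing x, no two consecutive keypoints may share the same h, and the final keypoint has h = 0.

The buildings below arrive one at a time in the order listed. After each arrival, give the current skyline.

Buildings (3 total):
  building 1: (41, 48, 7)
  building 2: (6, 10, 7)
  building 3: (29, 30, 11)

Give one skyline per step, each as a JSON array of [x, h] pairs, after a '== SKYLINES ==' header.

== SKYLINES ==
[[41,7],[48,0]]
[[6,7],[10,0],[41,7],[48,0]]
[[6,7],[10,0],[29,11],[30,0],[41,7],[48,0]]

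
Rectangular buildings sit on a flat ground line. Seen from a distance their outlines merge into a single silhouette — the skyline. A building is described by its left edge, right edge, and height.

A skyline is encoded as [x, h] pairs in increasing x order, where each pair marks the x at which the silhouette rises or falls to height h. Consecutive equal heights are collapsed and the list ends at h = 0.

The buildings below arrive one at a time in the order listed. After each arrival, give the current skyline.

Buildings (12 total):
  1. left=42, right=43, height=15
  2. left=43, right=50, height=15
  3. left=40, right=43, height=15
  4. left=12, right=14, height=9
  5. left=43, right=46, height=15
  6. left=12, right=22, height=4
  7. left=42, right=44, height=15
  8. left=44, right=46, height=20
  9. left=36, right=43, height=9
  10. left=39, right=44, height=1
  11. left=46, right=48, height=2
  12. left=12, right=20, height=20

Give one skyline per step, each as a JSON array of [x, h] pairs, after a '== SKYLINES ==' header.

== SKYLINES ==
[[42,15],[43,0]]
[[42,15],[50,0]]
[[40,15],[50,0]]
[[12,9],[14,0],[40,15],[50,0]]
[[12,9],[14,0],[40,15],[50,0]]
[[12,9],[14,4],[22,0],[40,15],[50,0]]
[[12,9],[14,4],[22,0],[40,15],[50,0]]
[[12,9],[14,4],[22,0],[40,15],[44,20],[46,15],[50,0]]
[[12,9],[14,4],[22,0],[36,9],[40,15],[44,20],[46,15],[50,0]]
[[12,9],[14,4],[22,0],[36,9],[40,15],[44,20],[46,15],[50,0]]
[[12,9],[14,4],[22,0],[36,9],[40,15],[44,20],[46,15],[50,0]]
[[12,20],[20,4],[22,0],[36,9],[40,15],[44,20],[46,15],[50,0]]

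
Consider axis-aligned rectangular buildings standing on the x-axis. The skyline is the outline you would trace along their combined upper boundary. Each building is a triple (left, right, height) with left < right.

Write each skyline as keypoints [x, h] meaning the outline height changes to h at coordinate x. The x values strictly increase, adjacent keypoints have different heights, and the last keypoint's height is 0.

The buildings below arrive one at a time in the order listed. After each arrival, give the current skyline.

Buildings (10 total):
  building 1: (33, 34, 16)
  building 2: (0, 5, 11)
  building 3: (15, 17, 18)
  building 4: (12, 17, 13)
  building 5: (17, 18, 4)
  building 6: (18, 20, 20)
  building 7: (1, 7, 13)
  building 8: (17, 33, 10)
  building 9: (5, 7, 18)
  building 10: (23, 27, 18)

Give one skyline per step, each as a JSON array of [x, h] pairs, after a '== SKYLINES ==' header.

== SKYLINES ==
[[33,16],[34,0]]
[[0,11],[5,0],[33,16],[34,0]]
[[0,11],[5,0],[15,18],[17,0],[33,16],[34,0]]
[[0,11],[5,0],[12,13],[15,18],[17,0],[33,16],[34,0]]
[[0,11],[5,0],[12,13],[15,18],[17,4],[18,0],[33,16],[34,0]]
[[0,11],[5,0],[12,13],[15,18],[17,4],[18,20],[20,0],[33,16],[34,0]]
[[0,11],[1,13],[7,0],[12,13],[15,18],[17,4],[18,20],[20,0],[33,16],[34,0]]
[[0,11],[1,13],[7,0],[12,13],[15,18],[17,10],[18,20],[20,10],[33,16],[34,0]]
[[0,11],[1,13],[5,18],[7,0],[12,13],[15,18],[17,10],[18,20],[20,10],[33,16],[34,0]]
[[0,11],[1,13],[5,18],[7,0],[12,13],[15,18],[17,10],[18,20],[20,10],[23,18],[27,10],[33,16],[34,0]]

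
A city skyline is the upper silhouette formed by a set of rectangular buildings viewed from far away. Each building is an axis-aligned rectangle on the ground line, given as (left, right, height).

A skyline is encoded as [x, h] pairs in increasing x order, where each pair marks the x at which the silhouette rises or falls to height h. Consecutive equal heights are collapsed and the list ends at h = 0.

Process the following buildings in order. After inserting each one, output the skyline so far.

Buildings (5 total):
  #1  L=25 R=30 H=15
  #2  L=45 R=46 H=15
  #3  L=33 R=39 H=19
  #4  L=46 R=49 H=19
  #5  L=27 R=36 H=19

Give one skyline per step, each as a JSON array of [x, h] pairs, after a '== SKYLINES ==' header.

== SKYLINES ==
[[25,15],[30,0]]
[[25,15],[30,0],[45,15],[46,0]]
[[25,15],[30,0],[33,19],[39,0],[45,15],[46,0]]
[[25,15],[30,0],[33,19],[39,0],[45,15],[46,19],[49,0]]
[[25,15],[27,19],[39,0],[45,15],[46,19],[49,0]]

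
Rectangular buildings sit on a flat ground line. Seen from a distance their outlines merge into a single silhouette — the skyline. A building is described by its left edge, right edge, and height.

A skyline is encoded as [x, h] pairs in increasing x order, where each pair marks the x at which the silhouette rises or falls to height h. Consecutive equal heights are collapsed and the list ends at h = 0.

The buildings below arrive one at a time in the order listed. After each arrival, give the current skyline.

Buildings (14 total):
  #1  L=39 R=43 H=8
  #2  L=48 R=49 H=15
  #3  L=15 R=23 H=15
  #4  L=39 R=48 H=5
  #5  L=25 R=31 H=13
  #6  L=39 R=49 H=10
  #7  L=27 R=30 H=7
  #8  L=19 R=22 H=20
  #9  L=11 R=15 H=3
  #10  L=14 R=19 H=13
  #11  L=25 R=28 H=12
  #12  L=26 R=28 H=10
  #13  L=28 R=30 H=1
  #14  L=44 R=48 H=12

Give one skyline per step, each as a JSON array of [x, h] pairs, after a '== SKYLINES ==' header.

== SKYLINES ==
[[39,8],[43,0]]
[[39,8],[43,0],[48,15],[49,0]]
[[15,15],[23,0],[39,8],[43,0],[48,15],[49,0]]
[[15,15],[23,0],[39,8],[43,5],[48,15],[49,0]]
[[15,15],[23,0],[25,13],[31,0],[39,8],[43,5],[48,15],[49,0]]
[[15,15],[23,0],[25,13],[31,0],[39,10],[48,15],[49,0]]
[[15,15],[23,0],[25,13],[31,0],[39,10],[48,15],[49,0]]
[[15,15],[19,20],[22,15],[23,0],[25,13],[31,0],[39,10],[48,15],[49,0]]
[[11,3],[15,15],[19,20],[22,15],[23,0],[25,13],[31,0],[39,10],[48,15],[49,0]]
[[11,3],[14,13],[15,15],[19,20],[22,15],[23,0],[25,13],[31,0],[39,10],[48,15],[49,0]]
[[11,3],[14,13],[15,15],[19,20],[22,15],[23,0],[25,13],[31,0],[39,10],[48,15],[49,0]]
[[11,3],[14,13],[15,15],[19,20],[22,15],[23,0],[25,13],[31,0],[39,10],[48,15],[49,0]]
[[11,3],[14,13],[15,15],[19,20],[22,15],[23,0],[25,13],[31,0],[39,10],[48,15],[49,0]]
[[11,3],[14,13],[15,15],[19,20],[22,15],[23,0],[25,13],[31,0],[39,10],[44,12],[48,15],[49,0]]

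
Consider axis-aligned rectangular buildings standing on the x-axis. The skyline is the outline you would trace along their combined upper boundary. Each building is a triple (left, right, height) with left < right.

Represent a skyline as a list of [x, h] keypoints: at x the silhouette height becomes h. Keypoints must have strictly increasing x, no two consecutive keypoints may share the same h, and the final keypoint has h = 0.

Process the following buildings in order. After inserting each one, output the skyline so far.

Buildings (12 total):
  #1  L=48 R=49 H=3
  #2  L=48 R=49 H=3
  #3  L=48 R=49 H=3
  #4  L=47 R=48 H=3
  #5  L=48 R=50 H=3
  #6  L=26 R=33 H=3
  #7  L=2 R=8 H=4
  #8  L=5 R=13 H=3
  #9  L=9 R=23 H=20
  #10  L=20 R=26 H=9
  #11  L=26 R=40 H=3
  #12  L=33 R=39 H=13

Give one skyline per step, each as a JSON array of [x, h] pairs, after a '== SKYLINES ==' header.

== SKYLINES ==
[[48,3],[49,0]]
[[48,3],[49,0]]
[[48,3],[49,0]]
[[47,3],[49,0]]
[[47,3],[50,0]]
[[26,3],[33,0],[47,3],[50,0]]
[[2,4],[8,0],[26,3],[33,0],[47,3],[50,0]]
[[2,4],[8,3],[13,0],[26,3],[33,0],[47,3],[50,0]]
[[2,4],[8,3],[9,20],[23,0],[26,3],[33,0],[47,3],[50,0]]
[[2,4],[8,3],[9,20],[23,9],[26,3],[33,0],[47,3],[50,0]]
[[2,4],[8,3],[9,20],[23,9],[26,3],[40,0],[47,3],[50,0]]
[[2,4],[8,3],[9,20],[23,9],[26,3],[33,13],[39,3],[40,0],[47,3],[50,0]]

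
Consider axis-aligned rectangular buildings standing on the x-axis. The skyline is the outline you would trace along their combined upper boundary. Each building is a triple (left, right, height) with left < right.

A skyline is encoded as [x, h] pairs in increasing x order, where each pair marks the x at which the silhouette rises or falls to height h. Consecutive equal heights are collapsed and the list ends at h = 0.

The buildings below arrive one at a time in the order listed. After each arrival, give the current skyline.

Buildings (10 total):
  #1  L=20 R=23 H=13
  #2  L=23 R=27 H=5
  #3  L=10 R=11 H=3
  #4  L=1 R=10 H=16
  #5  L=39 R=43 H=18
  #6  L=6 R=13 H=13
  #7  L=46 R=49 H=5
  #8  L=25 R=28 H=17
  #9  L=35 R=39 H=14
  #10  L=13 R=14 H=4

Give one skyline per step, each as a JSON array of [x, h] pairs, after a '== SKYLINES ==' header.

== SKYLINES ==
[[20,13],[23,0]]
[[20,13],[23,5],[27,0]]
[[10,3],[11,0],[20,13],[23,5],[27,0]]
[[1,16],[10,3],[11,0],[20,13],[23,5],[27,0]]
[[1,16],[10,3],[11,0],[20,13],[23,5],[27,0],[39,18],[43,0]]
[[1,16],[10,13],[13,0],[20,13],[23,5],[27,0],[39,18],[43,0]]
[[1,16],[10,13],[13,0],[20,13],[23,5],[27,0],[39,18],[43,0],[46,5],[49,0]]
[[1,16],[10,13],[13,0],[20,13],[23,5],[25,17],[28,0],[39,18],[43,0],[46,5],[49,0]]
[[1,16],[10,13],[13,0],[20,13],[23,5],[25,17],[28,0],[35,14],[39,18],[43,0],[46,5],[49,0]]
[[1,16],[10,13],[13,4],[14,0],[20,13],[23,5],[25,17],[28,0],[35,14],[39,18],[43,0],[46,5],[49,0]]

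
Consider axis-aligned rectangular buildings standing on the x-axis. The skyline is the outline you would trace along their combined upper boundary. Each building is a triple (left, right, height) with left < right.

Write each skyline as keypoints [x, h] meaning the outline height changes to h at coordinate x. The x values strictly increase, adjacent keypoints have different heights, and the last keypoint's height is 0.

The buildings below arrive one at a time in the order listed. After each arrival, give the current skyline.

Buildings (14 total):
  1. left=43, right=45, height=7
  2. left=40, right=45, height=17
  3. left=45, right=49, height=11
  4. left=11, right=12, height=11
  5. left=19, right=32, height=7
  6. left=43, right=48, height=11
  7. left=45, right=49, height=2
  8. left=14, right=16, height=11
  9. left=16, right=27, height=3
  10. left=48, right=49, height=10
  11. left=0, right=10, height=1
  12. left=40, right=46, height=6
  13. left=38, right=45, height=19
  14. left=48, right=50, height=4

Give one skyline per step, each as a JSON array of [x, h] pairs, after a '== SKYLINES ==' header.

== SKYLINES ==
[[43,7],[45,0]]
[[40,17],[45,0]]
[[40,17],[45,11],[49,0]]
[[11,11],[12,0],[40,17],[45,11],[49,0]]
[[11,11],[12,0],[19,7],[32,0],[40,17],[45,11],[49,0]]
[[11,11],[12,0],[19,7],[32,0],[40,17],[45,11],[49,0]]
[[11,11],[12,0],[19,7],[32,0],[40,17],[45,11],[49,0]]
[[11,11],[12,0],[14,11],[16,0],[19,7],[32,0],[40,17],[45,11],[49,0]]
[[11,11],[12,0],[14,11],[16,3],[19,7],[32,0],[40,17],[45,11],[49,0]]
[[11,11],[12,0],[14,11],[16,3],[19,7],[32,0],[40,17],[45,11],[49,0]]
[[0,1],[10,0],[11,11],[12,0],[14,11],[16,3],[19,7],[32,0],[40,17],[45,11],[49,0]]
[[0,1],[10,0],[11,11],[12,0],[14,11],[16,3],[19,7],[32,0],[40,17],[45,11],[49,0]]
[[0,1],[10,0],[11,11],[12,0],[14,11],[16,3],[19,7],[32,0],[38,19],[45,11],[49,0]]
[[0,1],[10,0],[11,11],[12,0],[14,11],[16,3],[19,7],[32,0],[38,19],[45,11],[49,4],[50,0]]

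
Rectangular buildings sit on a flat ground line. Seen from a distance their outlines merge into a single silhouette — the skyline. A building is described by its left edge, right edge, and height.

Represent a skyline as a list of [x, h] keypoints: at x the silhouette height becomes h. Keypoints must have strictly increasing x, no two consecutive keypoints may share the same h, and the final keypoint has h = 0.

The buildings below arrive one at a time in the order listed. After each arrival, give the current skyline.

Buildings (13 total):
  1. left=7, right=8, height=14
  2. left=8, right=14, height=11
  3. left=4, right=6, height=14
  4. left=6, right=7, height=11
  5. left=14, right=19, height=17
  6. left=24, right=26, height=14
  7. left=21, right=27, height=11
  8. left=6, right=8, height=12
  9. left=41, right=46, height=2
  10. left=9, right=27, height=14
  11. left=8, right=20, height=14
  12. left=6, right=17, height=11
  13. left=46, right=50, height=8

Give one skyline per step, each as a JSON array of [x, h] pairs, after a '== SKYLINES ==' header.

== SKYLINES ==
[[7,14],[8,0]]
[[7,14],[8,11],[14,0]]
[[4,14],[6,0],[7,14],[8,11],[14,0]]
[[4,14],[6,11],[7,14],[8,11],[14,0]]
[[4,14],[6,11],[7,14],[8,11],[14,17],[19,0]]
[[4,14],[6,11],[7,14],[8,11],[14,17],[19,0],[24,14],[26,0]]
[[4,14],[6,11],[7,14],[8,11],[14,17],[19,0],[21,11],[24,14],[26,11],[27,0]]
[[4,14],[6,12],[7,14],[8,11],[14,17],[19,0],[21,11],[24,14],[26,11],[27,0]]
[[4,14],[6,12],[7,14],[8,11],[14,17],[19,0],[21,11],[24,14],[26,11],[27,0],[41,2],[46,0]]
[[4,14],[6,12],[7,14],[8,11],[9,14],[14,17],[19,14],[27,0],[41,2],[46,0]]
[[4,14],[6,12],[7,14],[14,17],[19,14],[27,0],[41,2],[46,0]]
[[4,14],[6,12],[7,14],[14,17],[19,14],[27,0],[41,2],[46,0]]
[[4,14],[6,12],[7,14],[14,17],[19,14],[27,0],[41,2],[46,8],[50,0]]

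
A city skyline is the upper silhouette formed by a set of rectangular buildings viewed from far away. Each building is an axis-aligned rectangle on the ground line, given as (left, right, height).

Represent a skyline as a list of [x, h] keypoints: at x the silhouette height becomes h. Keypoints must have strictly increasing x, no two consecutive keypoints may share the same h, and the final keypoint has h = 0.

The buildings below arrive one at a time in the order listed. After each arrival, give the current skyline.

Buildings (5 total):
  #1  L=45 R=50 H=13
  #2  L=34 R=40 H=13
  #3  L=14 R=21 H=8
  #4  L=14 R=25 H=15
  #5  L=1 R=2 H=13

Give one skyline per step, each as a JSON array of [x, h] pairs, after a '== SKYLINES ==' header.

== SKYLINES ==
[[45,13],[50,0]]
[[34,13],[40,0],[45,13],[50,0]]
[[14,8],[21,0],[34,13],[40,0],[45,13],[50,0]]
[[14,15],[25,0],[34,13],[40,0],[45,13],[50,0]]
[[1,13],[2,0],[14,15],[25,0],[34,13],[40,0],[45,13],[50,0]]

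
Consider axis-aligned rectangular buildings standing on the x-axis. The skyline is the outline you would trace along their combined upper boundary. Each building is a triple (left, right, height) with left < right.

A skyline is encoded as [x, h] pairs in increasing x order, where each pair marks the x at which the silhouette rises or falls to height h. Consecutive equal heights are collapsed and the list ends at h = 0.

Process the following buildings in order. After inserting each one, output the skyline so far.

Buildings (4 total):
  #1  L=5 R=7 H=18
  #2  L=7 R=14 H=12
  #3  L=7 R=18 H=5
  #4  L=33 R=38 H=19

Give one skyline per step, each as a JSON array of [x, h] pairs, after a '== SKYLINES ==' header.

== SKYLINES ==
[[5,18],[7,0]]
[[5,18],[7,12],[14,0]]
[[5,18],[7,12],[14,5],[18,0]]
[[5,18],[7,12],[14,5],[18,0],[33,19],[38,0]]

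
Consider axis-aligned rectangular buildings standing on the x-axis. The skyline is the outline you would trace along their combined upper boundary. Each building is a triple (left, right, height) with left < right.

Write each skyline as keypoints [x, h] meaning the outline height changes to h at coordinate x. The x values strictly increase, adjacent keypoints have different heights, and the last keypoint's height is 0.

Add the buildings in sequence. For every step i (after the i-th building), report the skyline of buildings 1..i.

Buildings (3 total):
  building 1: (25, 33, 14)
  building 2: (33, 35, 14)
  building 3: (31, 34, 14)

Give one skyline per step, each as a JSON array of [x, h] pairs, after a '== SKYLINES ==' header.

== SKYLINES ==
[[25,14],[33,0]]
[[25,14],[35,0]]
[[25,14],[35,0]]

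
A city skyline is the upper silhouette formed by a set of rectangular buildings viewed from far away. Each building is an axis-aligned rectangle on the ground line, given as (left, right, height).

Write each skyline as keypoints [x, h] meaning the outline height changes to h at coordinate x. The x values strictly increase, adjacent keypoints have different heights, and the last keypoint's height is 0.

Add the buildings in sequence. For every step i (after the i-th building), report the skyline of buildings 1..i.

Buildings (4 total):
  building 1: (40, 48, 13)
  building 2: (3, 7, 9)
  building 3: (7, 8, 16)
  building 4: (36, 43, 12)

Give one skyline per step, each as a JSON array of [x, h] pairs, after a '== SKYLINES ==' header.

== SKYLINES ==
[[40,13],[48,0]]
[[3,9],[7,0],[40,13],[48,0]]
[[3,9],[7,16],[8,0],[40,13],[48,0]]
[[3,9],[7,16],[8,0],[36,12],[40,13],[48,0]]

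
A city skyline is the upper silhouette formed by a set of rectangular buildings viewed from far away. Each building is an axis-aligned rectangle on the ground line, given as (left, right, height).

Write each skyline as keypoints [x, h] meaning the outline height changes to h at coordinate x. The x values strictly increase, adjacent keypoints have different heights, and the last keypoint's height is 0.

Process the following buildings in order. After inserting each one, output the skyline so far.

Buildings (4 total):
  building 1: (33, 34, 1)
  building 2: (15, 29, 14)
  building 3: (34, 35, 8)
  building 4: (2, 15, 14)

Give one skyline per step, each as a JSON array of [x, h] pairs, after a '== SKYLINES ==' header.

== SKYLINES ==
[[33,1],[34,0]]
[[15,14],[29,0],[33,1],[34,0]]
[[15,14],[29,0],[33,1],[34,8],[35,0]]
[[2,14],[29,0],[33,1],[34,8],[35,0]]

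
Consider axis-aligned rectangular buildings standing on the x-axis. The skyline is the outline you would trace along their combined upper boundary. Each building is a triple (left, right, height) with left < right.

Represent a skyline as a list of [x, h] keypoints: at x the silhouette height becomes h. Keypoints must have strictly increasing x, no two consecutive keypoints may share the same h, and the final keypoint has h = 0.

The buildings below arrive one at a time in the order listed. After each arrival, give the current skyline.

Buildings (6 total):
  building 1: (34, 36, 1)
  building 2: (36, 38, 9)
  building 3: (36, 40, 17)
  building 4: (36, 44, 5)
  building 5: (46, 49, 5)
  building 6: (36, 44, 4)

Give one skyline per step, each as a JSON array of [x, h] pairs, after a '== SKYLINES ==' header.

== SKYLINES ==
[[34,1],[36,0]]
[[34,1],[36,9],[38,0]]
[[34,1],[36,17],[40,0]]
[[34,1],[36,17],[40,5],[44,0]]
[[34,1],[36,17],[40,5],[44,0],[46,5],[49,0]]
[[34,1],[36,17],[40,5],[44,0],[46,5],[49,0]]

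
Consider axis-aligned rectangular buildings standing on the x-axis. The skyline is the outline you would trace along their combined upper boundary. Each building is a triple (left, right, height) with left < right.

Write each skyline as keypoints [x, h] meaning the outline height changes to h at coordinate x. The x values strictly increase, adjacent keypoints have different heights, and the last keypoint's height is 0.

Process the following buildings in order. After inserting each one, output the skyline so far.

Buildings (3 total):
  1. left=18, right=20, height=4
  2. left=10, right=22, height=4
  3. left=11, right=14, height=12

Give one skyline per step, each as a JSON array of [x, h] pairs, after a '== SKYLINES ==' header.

== SKYLINES ==
[[18,4],[20,0]]
[[10,4],[22,0]]
[[10,4],[11,12],[14,4],[22,0]]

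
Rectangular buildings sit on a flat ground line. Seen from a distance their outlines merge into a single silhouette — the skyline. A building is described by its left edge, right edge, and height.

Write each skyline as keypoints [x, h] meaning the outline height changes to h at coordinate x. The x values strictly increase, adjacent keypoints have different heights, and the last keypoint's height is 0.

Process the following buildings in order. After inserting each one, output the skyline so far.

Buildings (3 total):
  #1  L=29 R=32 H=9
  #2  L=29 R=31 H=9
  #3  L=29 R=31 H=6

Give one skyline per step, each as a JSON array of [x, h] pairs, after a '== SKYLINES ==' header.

== SKYLINES ==
[[29,9],[32,0]]
[[29,9],[32,0]]
[[29,9],[32,0]]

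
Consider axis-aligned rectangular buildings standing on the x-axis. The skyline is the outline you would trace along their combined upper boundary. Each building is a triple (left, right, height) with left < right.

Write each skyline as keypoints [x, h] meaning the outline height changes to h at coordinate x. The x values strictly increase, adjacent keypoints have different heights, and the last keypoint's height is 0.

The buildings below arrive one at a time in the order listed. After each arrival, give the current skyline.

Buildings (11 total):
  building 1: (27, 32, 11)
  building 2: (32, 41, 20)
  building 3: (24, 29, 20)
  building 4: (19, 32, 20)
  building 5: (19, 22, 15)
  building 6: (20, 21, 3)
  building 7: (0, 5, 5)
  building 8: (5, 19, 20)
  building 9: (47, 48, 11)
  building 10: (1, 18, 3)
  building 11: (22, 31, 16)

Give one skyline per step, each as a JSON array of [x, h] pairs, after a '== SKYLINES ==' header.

== SKYLINES ==
[[27,11],[32,0]]
[[27,11],[32,20],[41,0]]
[[24,20],[29,11],[32,20],[41,0]]
[[19,20],[41,0]]
[[19,20],[41,0]]
[[19,20],[41,0]]
[[0,5],[5,0],[19,20],[41,0]]
[[0,5],[5,20],[41,0]]
[[0,5],[5,20],[41,0],[47,11],[48,0]]
[[0,5],[5,20],[41,0],[47,11],[48,0]]
[[0,5],[5,20],[41,0],[47,11],[48,0]]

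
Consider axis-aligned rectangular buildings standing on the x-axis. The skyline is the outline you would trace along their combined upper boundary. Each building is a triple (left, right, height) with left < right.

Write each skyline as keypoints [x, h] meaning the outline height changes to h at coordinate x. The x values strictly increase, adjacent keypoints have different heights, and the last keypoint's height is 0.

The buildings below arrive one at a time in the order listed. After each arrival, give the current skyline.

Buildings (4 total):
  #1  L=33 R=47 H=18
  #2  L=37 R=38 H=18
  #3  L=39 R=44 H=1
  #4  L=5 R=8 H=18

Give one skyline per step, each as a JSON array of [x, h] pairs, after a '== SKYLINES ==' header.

== SKYLINES ==
[[33,18],[47,0]]
[[33,18],[47,0]]
[[33,18],[47,0]]
[[5,18],[8,0],[33,18],[47,0]]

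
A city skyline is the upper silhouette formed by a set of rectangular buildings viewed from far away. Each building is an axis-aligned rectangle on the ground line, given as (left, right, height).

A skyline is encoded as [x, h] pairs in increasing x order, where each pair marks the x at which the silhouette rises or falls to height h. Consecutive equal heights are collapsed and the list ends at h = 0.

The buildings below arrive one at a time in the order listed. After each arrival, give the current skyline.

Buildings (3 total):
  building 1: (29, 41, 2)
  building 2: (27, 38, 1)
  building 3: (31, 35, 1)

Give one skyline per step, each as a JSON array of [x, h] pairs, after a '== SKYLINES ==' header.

== SKYLINES ==
[[29,2],[41,0]]
[[27,1],[29,2],[41,0]]
[[27,1],[29,2],[41,0]]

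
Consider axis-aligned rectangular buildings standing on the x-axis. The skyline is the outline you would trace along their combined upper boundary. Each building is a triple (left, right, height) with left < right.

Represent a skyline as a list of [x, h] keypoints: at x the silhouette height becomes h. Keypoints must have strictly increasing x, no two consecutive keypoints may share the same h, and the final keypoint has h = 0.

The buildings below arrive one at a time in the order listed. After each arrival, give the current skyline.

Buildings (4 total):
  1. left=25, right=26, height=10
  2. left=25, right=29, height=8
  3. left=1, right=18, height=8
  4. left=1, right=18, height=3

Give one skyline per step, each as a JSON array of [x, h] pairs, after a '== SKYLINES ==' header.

== SKYLINES ==
[[25,10],[26,0]]
[[25,10],[26,8],[29,0]]
[[1,8],[18,0],[25,10],[26,8],[29,0]]
[[1,8],[18,0],[25,10],[26,8],[29,0]]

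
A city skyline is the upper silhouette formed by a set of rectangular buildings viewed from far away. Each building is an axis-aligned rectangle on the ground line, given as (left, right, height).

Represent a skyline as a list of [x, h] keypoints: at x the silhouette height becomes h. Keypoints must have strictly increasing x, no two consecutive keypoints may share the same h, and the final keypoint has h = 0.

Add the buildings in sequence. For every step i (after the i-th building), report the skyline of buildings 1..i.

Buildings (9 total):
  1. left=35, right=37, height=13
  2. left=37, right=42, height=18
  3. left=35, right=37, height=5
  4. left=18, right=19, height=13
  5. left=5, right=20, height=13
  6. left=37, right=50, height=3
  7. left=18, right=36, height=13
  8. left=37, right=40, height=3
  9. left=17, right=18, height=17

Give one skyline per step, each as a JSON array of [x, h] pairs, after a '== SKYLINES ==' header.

== SKYLINES ==
[[35,13],[37,0]]
[[35,13],[37,18],[42,0]]
[[35,13],[37,18],[42,0]]
[[18,13],[19,0],[35,13],[37,18],[42,0]]
[[5,13],[20,0],[35,13],[37,18],[42,0]]
[[5,13],[20,0],[35,13],[37,18],[42,3],[50,0]]
[[5,13],[37,18],[42,3],[50,0]]
[[5,13],[37,18],[42,3],[50,0]]
[[5,13],[17,17],[18,13],[37,18],[42,3],[50,0]]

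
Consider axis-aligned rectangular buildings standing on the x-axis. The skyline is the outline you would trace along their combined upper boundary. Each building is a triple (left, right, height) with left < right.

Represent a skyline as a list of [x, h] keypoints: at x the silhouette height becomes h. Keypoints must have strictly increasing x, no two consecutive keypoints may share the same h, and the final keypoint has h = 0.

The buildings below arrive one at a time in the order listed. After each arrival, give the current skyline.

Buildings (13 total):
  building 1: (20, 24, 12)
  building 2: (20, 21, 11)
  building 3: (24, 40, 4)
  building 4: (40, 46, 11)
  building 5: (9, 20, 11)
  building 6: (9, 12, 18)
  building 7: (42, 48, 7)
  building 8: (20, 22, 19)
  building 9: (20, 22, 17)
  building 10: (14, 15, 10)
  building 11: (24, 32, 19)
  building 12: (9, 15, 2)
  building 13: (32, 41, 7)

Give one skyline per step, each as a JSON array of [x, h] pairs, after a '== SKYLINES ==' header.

== SKYLINES ==
[[20,12],[24,0]]
[[20,12],[24,0]]
[[20,12],[24,4],[40,0]]
[[20,12],[24,4],[40,11],[46,0]]
[[9,11],[20,12],[24,4],[40,11],[46,0]]
[[9,18],[12,11],[20,12],[24,4],[40,11],[46,0]]
[[9,18],[12,11],[20,12],[24,4],[40,11],[46,7],[48,0]]
[[9,18],[12,11],[20,19],[22,12],[24,4],[40,11],[46,7],[48,0]]
[[9,18],[12,11],[20,19],[22,12],[24,4],[40,11],[46,7],[48,0]]
[[9,18],[12,11],[20,19],[22,12],[24,4],[40,11],[46,7],[48,0]]
[[9,18],[12,11],[20,19],[22,12],[24,19],[32,4],[40,11],[46,7],[48,0]]
[[9,18],[12,11],[20,19],[22,12],[24,19],[32,4],[40,11],[46,7],[48,0]]
[[9,18],[12,11],[20,19],[22,12],[24,19],[32,7],[40,11],[46,7],[48,0]]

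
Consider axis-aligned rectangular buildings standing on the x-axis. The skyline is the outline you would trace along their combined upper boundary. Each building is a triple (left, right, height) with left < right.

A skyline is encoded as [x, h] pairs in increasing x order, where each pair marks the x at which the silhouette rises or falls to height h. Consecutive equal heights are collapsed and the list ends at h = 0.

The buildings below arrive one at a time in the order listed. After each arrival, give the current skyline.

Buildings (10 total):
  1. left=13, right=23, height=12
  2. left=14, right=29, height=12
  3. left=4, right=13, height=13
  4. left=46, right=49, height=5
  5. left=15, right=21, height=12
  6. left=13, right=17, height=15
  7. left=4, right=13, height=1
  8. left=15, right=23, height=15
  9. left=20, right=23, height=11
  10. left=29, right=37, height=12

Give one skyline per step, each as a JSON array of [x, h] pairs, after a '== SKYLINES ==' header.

== SKYLINES ==
[[13,12],[23,0]]
[[13,12],[29,0]]
[[4,13],[13,12],[29,0]]
[[4,13],[13,12],[29,0],[46,5],[49,0]]
[[4,13],[13,12],[29,0],[46,5],[49,0]]
[[4,13],[13,15],[17,12],[29,0],[46,5],[49,0]]
[[4,13],[13,15],[17,12],[29,0],[46,5],[49,0]]
[[4,13],[13,15],[23,12],[29,0],[46,5],[49,0]]
[[4,13],[13,15],[23,12],[29,0],[46,5],[49,0]]
[[4,13],[13,15],[23,12],[37,0],[46,5],[49,0]]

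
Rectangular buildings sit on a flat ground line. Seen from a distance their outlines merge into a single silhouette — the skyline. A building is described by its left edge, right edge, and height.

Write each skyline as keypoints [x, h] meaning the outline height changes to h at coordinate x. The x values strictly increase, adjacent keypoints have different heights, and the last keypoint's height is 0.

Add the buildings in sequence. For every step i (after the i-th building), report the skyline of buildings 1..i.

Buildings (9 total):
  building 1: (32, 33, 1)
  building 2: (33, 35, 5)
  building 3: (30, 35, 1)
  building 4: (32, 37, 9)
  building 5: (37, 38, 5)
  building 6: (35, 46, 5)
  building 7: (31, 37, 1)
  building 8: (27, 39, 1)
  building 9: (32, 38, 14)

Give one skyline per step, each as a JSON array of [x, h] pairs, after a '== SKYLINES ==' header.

== SKYLINES ==
[[32,1],[33,0]]
[[32,1],[33,5],[35,0]]
[[30,1],[33,5],[35,0]]
[[30,1],[32,9],[37,0]]
[[30,1],[32,9],[37,5],[38,0]]
[[30,1],[32,9],[37,5],[46,0]]
[[30,1],[32,9],[37,5],[46,0]]
[[27,1],[32,9],[37,5],[46,0]]
[[27,1],[32,14],[38,5],[46,0]]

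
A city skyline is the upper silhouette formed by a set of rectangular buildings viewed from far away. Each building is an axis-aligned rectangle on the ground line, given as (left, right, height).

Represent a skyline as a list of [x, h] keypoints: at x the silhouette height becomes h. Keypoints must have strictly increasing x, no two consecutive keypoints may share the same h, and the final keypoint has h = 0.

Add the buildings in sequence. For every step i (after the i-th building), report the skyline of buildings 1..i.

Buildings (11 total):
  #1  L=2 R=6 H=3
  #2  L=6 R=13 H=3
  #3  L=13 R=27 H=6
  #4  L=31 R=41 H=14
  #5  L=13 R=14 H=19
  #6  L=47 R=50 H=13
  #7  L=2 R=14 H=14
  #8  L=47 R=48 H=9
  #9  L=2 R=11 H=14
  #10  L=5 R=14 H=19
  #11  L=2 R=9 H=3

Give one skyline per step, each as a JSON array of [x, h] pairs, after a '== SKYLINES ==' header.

== SKYLINES ==
[[2,3],[6,0]]
[[2,3],[13,0]]
[[2,3],[13,6],[27,0]]
[[2,3],[13,6],[27,0],[31,14],[41,0]]
[[2,3],[13,19],[14,6],[27,0],[31,14],[41,0]]
[[2,3],[13,19],[14,6],[27,0],[31,14],[41,0],[47,13],[50,0]]
[[2,14],[13,19],[14,6],[27,0],[31,14],[41,0],[47,13],[50,0]]
[[2,14],[13,19],[14,6],[27,0],[31,14],[41,0],[47,13],[50,0]]
[[2,14],[13,19],[14,6],[27,0],[31,14],[41,0],[47,13],[50,0]]
[[2,14],[5,19],[14,6],[27,0],[31,14],[41,0],[47,13],[50,0]]
[[2,14],[5,19],[14,6],[27,0],[31,14],[41,0],[47,13],[50,0]]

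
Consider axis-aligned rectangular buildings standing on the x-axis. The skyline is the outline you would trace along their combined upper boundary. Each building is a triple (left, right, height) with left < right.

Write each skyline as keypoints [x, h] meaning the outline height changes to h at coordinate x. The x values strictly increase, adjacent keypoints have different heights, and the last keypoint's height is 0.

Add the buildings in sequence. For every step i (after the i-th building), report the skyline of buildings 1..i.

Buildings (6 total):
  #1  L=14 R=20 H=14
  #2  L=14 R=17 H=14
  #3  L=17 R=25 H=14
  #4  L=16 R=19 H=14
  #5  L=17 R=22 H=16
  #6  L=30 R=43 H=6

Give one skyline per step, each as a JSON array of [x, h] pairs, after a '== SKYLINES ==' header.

== SKYLINES ==
[[14,14],[20,0]]
[[14,14],[20,0]]
[[14,14],[25,0]]
[[14,14],[25,0]]
[[14,14],[17,16],[22,14],[25,0]]
[[14,14],[17,16],[22,14],[25,0],[30,6],[43,0]]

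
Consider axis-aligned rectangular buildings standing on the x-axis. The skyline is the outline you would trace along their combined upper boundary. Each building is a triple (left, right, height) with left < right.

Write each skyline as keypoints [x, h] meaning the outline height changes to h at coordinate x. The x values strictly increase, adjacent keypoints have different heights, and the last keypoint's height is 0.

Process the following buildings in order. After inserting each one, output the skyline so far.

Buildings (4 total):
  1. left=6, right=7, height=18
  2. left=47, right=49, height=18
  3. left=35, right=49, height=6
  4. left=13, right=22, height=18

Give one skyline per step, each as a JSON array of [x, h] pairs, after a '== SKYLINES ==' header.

== SKYLINES ==
[[6,18],[7,0]]
[[6,18],[7,0],[47,18],[49,0]]
[[6,18],[7,0],[35,6],[47,18],[49,0]]
[[6,18],[7,0],[13,18],[22,0],[35,6],[47,18],[49,0]]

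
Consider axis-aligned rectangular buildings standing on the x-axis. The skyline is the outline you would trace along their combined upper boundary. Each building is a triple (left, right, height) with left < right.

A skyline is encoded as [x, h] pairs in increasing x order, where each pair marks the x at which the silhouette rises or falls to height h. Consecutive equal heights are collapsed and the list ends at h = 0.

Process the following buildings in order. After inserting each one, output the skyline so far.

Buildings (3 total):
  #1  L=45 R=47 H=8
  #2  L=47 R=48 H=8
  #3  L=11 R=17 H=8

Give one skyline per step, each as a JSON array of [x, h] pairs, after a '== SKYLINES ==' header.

== SKYLINES ==
[[45,8],[47,0]]
[[45,8],[48,0]]
[[11,8],[17,0],[45,8],[48,0]]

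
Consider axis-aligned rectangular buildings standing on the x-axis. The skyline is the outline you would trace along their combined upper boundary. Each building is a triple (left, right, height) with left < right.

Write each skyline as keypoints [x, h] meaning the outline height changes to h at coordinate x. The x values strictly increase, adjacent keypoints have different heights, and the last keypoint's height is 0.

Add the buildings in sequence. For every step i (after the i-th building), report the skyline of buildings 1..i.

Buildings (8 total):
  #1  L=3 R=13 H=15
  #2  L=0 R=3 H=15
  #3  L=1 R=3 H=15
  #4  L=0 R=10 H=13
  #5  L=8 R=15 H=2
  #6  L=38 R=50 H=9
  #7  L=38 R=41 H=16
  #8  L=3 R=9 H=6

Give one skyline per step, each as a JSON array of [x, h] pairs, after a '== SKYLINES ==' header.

== SKYLINES ==
[[3,15],[13,0]]
[[0,15],[13,0]]
[[0,15],[13,0]]
[[0,15],[13,0]]
[[0,15],[13,2],[15,0]]
[[0,15],[13,2],[15,0],[38,9],[50,0]]
[[0,15],[13,2],[15,0],[38,16],[41,9],[50,0]]
[[0,15],[13,2],[15,0],[38,16],[41,9],[50,0]]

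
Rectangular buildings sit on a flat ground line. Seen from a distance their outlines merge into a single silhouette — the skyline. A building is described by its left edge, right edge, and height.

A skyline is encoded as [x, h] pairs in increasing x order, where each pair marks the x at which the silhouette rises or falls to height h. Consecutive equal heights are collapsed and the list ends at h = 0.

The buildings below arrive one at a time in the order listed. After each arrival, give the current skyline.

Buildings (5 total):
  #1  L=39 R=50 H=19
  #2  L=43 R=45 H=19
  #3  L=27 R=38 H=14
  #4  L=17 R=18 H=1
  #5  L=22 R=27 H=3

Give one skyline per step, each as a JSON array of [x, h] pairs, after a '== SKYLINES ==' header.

== SKYLINES ==
[[39,19],[50,0]]
[[39,19],[50,0]]
[[27,14],[38,0],[39,19],[50,0]]
[[17,1],[18,0],[27,14],[38,0],[39,19],[50,0]]
[[17,1],[18,0],[22,3],[27,14],[38,0],[39,19],[50,0]]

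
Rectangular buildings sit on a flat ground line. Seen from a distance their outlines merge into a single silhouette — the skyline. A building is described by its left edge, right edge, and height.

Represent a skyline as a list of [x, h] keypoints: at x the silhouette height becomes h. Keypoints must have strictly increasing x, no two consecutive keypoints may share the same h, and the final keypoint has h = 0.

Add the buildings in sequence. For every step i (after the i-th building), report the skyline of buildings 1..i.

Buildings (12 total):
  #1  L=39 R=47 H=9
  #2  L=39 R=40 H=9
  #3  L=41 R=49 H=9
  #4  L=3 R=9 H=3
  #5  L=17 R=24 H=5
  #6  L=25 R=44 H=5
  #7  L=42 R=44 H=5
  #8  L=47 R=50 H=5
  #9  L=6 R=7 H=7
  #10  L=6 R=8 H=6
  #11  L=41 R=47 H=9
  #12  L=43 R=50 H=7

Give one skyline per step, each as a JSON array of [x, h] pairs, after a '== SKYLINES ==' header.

== SKYLINES ==
[[39,9],[47,0]]
[[39,9],[47,0]]
[[39,9],[49,0]]
[[3,3],[9,0],[39,9],[49,0]]
[[3,3],[9,0],[17,5],[24,0],[39,9],[49,0]]
[[3,3],[9,0],[17,5],[24,0],[25,5],[39,9],[49,0]]
[[3,3],[9,0],[17,5],[24,0],[25,5],[39,9],[49,0]]
[[3,3],[9,0],[17,5],[24,0],[25,5],[39,9],[49,5],[50,0]]
[[3,3],[6,7],[7,3],[9,0],[17,5],[24,0],[25,5],[39,9],[49,5],[50,0]]
[[3,3],[6,7],[7,6],[8,3],[9,0],[17,5],[24,0],[25,5],[39,9],[49,5],[50,0]]
[[3,3],[6,7],[7,6],[8,3],[9,0],[17,5],[24,0],[25,5],[39,9],[49,5],[50,0]]
[[3,3],[6,7],[7,6],[8,3],[9,0],[17,5],[24,0],[25,5],[39,9],[49,7],[50,0]]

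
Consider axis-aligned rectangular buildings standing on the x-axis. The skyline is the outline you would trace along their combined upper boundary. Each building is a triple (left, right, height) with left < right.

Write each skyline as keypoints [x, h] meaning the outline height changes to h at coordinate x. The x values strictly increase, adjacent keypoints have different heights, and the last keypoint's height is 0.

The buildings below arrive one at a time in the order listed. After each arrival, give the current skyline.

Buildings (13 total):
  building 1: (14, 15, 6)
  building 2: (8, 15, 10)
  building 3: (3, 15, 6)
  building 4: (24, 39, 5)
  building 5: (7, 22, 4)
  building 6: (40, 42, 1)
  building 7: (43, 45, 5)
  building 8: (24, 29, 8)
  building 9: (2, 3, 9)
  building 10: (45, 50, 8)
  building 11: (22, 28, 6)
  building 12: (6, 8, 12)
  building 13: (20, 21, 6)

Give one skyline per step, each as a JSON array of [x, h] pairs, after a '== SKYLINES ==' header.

== SKYLINES ==
[[14,6],[15,0]]
[[8,10],[15,0]]
[[3,6],[8,10],[15,0]]
[[3,6],[8,10],[15,0],[24,5],[39,0]]
[[3,6],[8,10],[15,4],[22,0],[24,5],[39,0]]
[[3,6],[8,10],[15,4],[22,0],[24,5],[39,0],[40,1],[42,0]]
[[3,6],[8,10],[15,4],[22,0],[24,5],[39,0],[40,1],[42,0],[43,5],[45,0]]
[[3,6],[8,10],[15,4],[22,0],[24,8],[29,5],[39,0],[40,1],[42,0],[43,5],[45,0]]
[[2,9],[3,6],[8,10],[15,4],[22,0],[24,8],[29,5],[39,0],[40,1],[42,0],[43,5],[45,0]]
[[2,9],[3,6],[8,10],[15,4],[22,0],[24,8],[29,5],[39,0],[40,1],[42,0],[43,5],[45,8],[50,0]]
[[2,9],[3,6],[8,10],[15,4],[22,6],[24,8],[29,5],[39,0],[40,1],[42,0],[43,5],[45,8],[50,0]]
[[2,9],[3,6],[6,12],[8,10],[15,4],[22,6],[24,8],[29,5],[39,0],[40,1],[42,0],[43,5],[45,8],[50,0]]
[[2,9],[3,6],[6,12],[8,10],[15,4],[20,6],[21,4],[22,6],[24,8],[29,5],[39,0],[40,1],[42,0],[43,5],[45,8],[50,0]]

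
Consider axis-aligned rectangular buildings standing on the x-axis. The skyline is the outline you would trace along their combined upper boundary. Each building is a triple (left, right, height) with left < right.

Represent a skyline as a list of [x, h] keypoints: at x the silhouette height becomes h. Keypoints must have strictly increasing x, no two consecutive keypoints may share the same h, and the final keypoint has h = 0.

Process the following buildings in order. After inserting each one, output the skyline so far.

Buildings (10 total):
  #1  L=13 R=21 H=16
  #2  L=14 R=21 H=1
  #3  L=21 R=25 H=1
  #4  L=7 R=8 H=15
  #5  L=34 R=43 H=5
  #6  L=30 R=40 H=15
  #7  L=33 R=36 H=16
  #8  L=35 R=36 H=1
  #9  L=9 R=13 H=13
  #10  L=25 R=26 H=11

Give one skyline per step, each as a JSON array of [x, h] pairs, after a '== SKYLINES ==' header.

== SKYLINES ==
[[13,16],[21,0]]
[[13,16],[21,0]]
[[13,16],[21,1],[25,0]]
[[7,15],[8,0],[13,16],[21,1],[25,0]]
[[7,15],[8,0],[13,16],[21,1],[25,0],[34,5],[43,0]]
[[7,15],[8,0],[13,16],[21,1],[25,0],[30,15],[40,5],[43,0]]
[[7,15],[8,0],[13,16],[21,1],[25,0],[30,15],[33,16],[36,15],[40,5],[43,0]]
[[7,15],[8,0],[13,16],[21,1],[25,0],[30,15],[33,16],[36,15],[40,5],[43,0]]
[[7,15],[8,0],[9,13],[13,16],[21,1],[25,0],[30,15],[33,16],[36,15],[40,5],[43,0]]
[[7,15],[8,0],[9,13],[13,16],[21,1],[25,11],[26,0],[30,15],[33,16],[36,15],[40,5],[43,0]]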